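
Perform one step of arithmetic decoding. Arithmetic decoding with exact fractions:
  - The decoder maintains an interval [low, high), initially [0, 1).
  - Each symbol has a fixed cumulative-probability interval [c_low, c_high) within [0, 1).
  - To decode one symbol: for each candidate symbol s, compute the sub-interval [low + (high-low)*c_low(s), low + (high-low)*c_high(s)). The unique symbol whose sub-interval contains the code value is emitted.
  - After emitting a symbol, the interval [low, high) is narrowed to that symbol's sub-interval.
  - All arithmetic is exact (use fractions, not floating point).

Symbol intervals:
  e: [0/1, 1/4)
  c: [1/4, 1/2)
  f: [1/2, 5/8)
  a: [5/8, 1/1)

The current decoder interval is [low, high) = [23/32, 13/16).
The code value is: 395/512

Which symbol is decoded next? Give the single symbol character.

Interval width = high − low = 13/16 − 23/32 = 3/32
Scaled code = (code − low) / width = (395/512 − 23/32) / 3/32 = 9/16
  e: [0/1, 1/4) 
  c: [1/4, 1/2) 
  f: [1/2, 5/8) ← scaled code falls here ✓
  a: [5/8, 1/1) 

Answer: f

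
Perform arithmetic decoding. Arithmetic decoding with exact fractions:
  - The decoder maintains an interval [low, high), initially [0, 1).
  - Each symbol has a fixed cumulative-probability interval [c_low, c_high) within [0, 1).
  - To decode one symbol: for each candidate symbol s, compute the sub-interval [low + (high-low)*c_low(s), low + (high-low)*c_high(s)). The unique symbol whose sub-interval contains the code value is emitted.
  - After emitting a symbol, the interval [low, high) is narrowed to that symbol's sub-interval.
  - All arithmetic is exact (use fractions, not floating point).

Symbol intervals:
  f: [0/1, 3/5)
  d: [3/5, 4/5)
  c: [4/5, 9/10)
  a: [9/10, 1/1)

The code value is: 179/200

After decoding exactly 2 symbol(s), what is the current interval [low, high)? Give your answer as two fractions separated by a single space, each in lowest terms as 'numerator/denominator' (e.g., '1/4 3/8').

Step 1: interval [0/1, 1/1), width = 1/1 - 0/1 = 1/1
  'f': [0/1 + 1/1*0/1, 0/1 + 1/1*3/5) = [0/1, 3/5)
  'd': [0/1 + 1/1*3/5, 0/1 + 1/1*4/5) = [3/5, 4/5)
  'c': [0/1 + 1/1*4/5, 0/1 + 1/1*9/10) = [4/5, 9/10) <- contains code 179/200
  'a': [0/1 + 1/1*9/10, 0/1 + 1/1*1/1) = [9/10, 1/1)
  emit 'c', narrow to [4/5, 9/10)
Step 2: interval [4/5, 9/10), width = 9/10 - 4/5 = 1/10
  'f': [4/5 + 1/10*0/1, 4/5 + 1/10*3/5) = [4/5, 43/50)
  'd': [4/5 + 1/10*3/5, 4/5 + 1/10*4/5) = [43/50, 22/25)
  'c': [4/5 + 1/10*4/5, 4/5 + 1/10*9/10) = [22/25, 89/100)
  'a': [4/5 + 1/10*9/10, 4/5 + 1/10*1/1) = [89/100, 9/10) <- contains code 179/200
  emit 'a', narrow to [89/100, 9/10)

Answer: 89/100 9/10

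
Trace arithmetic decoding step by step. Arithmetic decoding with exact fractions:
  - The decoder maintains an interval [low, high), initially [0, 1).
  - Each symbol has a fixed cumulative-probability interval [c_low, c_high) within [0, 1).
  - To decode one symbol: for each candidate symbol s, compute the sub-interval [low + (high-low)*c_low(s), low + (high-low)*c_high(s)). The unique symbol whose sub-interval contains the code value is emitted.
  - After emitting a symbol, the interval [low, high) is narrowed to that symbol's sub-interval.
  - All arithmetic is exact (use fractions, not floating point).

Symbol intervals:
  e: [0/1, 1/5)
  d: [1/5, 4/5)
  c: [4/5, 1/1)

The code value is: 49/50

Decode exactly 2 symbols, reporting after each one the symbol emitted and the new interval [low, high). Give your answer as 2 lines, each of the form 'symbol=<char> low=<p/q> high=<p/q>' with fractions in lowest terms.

Step 1: interval [0/1, 1/1), width = 1/1 - 0/1 = 1/1
  'e': [0/1 + 1/1*0/1, 0/1 + 1/1*1/5) = [0/1, 1/5)
  'd': [0/1 + 1/1*1/5, 0/1 + 1/1*4/5) = [1/5, 4/5)
  'c': [0/1 + 1/1*4/5, 0/1 + 1/1*1/1) = [4/5, 1/1) <- contains code 49/50
  emit 'c', narrow to [4/5, 1/1)
Step 2: interval [4/5, 1/1), width = 1/1 - 4/5 = 1/5
  'e': [4/5 + 1/5*0/1, 4/5 + 1/5*1/5) = [4/5, 21/25)
  'd': [4/5 + 1/5*1/5, 4/5 + 1/5*4/5) = [21/25, 24/25)
  'c': [4/5 + 1/5*4/5, 4/5 + 1/5*1/1) = [24/25, 1/1) <- contains code 49/50
  emit 'c', narrow to [24/25, 1/1)

Answer: symbol=c low=4/5 high=1/1
symbol=c low=24/25 high=1/1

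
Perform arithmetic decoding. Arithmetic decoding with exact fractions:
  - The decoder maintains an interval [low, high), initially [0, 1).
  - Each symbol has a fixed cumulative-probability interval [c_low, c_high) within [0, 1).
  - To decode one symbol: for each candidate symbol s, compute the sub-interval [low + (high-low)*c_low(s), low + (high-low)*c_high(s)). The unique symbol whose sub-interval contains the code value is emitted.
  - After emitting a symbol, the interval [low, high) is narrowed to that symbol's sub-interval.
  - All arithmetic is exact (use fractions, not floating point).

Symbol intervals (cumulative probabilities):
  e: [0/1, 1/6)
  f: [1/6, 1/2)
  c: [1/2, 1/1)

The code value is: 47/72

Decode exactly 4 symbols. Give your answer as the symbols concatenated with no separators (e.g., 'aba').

Answer: cffc

Derivation:
Step 1: interval [0/1, 1/1), width = 1/1 - 0/1 = 1/1
  'e': [0/1 + 1/1*0/1, 0/1 + 1/1*1/6) = [0/1, 1/6)
  'f': [0/1 + 1/1*1/6, 0/1 + 1/1*1/2) = [1/6, 1/2)
  'c': [0/1 + 1/1*1/2, 0/1 + 1/1*1/1) = [1/2, 1/1) <- contains code 47/72
  emit 'c', narrow to [1/2, 1/1)
Step 2: interval [1/2, 1/1), width = 1/1 - 1/2 = 1/2
  'e': [1/2 + 1/2*0/1, 1/2 + 1/2*1/6) = [1/2, 7/12)
  'f': [1/2 + 1/2*1/6, 1/2 + 1/2*1/2) = [7/12, 3/4) <- contains code 47/72
  'c': [1/2 + 1/2*1/2, 1/2 + 1/2*1/1) = [3/4, 1/1)
  emit 'f', narrow to [7/12, 3/4)
Step 3: interval [7/12, 3/4), width = 3/4 - 7/12 = 1/6
  'e': [7/12 + 1/6*0/1, 7/12 + 1/6*1/6) = [7/12, 11/18)
  'f': [7/12 + 1/6*1/6, 7/12 + 1/6*1/2) = [11/18, 2/3) <- contains code 47/72
  'c': [7/12 + 1/6*1/2, 7/12 + 1/6*1/1) = [2/3, 3/4)
  emit 'f', narrow to [11/18, 2/3)
Step 4: interval [11/18, 2/3), width = 2/3 - 11/18 = 1/18
  'e': [11/18 + 1/18*0/1, 11/18 + 1/18*1/6) = [11/18, 67/108)
  'f': [11/18 + 1/18*1/6, 11/18 + 1/18*1/2) = [67/108, 23/36)
  'c': [11/18 + 1/18*1/2, 11/18 + 1/18*1/1) = [23/36, 2/3) <- contains code 47/72
  emit 'c', narrow to [23/36, 2/3)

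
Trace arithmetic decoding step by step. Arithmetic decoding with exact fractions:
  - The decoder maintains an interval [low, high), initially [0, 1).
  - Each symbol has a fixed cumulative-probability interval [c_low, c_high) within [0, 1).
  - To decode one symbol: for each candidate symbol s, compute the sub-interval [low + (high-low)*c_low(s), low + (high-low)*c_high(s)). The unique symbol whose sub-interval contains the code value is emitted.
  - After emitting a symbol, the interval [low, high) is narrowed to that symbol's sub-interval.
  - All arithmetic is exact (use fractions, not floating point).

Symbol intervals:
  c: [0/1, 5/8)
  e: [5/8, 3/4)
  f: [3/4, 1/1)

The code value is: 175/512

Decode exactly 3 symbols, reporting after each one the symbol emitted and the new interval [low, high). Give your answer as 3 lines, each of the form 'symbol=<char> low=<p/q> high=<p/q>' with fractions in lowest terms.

Answer: symbol=c low=0/1 high=5/8
symbol=c low=0/1 high=25/64
symbol=f low=75/256 high=25/64

Derivation:
Step 1: interval [0/1, 1/1), width = 1/1 - 0/1 = 1/1
  'c': [0/1 + 1/1*0/1, 0/1 + 1/1*5/8) = [0/1, 5/8) <- contains code 175/512
  'e': [0/1 + 1/1*5/8, 0/1 + 1/1*3/4) = [5/8, 3/4)
  'f': [0/1 + 1/1*3/4, 0/1 + 1/1*1/1) = [3/4, 1/1)
  emit 'c', narrow to [0/1, 5/8)
Step 2: interval [0/1, 5/8), width = 5/8 - 0/1 = 5/8
  'c': [0/1 + 5/8*0/1, 0/1 + 5/8*5/8) = [0/1, 25/64) <- contains code 175/512
  'e': [0/1 + 5/8*5/8, 0/1 + 5/8*3/4) = [25/64, 15/32)
  'f': [0/1 + 5/8*3/4, 0/1 + 5/8*1/1) = [15/32, 5/8)
  emit 'c', narrow to [0/1, 25/64)
Step 3: interval [0/1, 25/64), width = 25/64 - 0/1 = 25/64
  'c': [0/1 + 25/64*0/1, 0/1 + 25/64*5/8) = [0/1, 125/512)
  'e': [0/1 + 25/64*5/8, 0/1 + 25/64*3/4) = [125/512, 75/256)
  'f': [0/1 + 25/64*3/4, 0/1 + 25/64*1/1) = [75/256, 25/64) <- contains code 175/512
  emit 'f', narrow to [75/256, 25/64)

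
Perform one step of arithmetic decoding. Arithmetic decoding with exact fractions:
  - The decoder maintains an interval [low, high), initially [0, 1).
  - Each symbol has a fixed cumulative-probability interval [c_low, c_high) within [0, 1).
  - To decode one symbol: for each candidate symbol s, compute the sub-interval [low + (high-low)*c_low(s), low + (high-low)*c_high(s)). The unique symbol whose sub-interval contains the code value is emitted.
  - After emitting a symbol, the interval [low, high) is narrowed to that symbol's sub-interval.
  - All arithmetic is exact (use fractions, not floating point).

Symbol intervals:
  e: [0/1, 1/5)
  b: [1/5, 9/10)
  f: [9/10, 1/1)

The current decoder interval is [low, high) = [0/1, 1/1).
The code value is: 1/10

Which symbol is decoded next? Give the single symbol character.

Answer: e

Derivation:
Interval width = high − low = 1/1 − 0/1 = 1/1
Scaled code = (code − low) / width = (1/10 − 0/1) / 1/1 = 1/10
  e: [0/1, 1/5) ← scaled code falls here ✓
  b: [1/5, 9/10) 
  f: [9/10, 1/1) 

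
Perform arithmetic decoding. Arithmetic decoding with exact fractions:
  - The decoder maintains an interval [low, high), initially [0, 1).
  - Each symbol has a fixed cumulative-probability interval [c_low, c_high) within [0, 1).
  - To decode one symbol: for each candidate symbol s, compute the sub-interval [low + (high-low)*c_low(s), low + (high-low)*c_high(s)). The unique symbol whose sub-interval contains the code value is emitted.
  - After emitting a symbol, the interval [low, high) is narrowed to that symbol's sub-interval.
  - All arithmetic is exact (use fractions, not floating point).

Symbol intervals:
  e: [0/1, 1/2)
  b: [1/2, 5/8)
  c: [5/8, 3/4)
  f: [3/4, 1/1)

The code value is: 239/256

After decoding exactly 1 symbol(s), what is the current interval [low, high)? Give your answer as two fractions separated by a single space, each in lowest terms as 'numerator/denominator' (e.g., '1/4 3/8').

Step 1: interval [0/1, 1/1), width = 1/1 - 0/1 = 1/1
  'e': [0/1 + 1/1*0/1, 0/1 + 1/1*1/2) = [0/1, 1/2)
  'b': [0/1 + 1/1*1/2, 0/1 + 1/1*5/8) = [1/2, 5/8)
  'c': [0/1 + 1/1*5/8, 0/1 + 1/1*3/4) = [5/8, 3/4)
  'f': [0/1 + 1/1*3/4, 0/1 + 1/1*1/1) = [3/4, 1/1) <- contains code 239/256
  emit 'f', narrow to [3/4, 1/1)

Answer: 3/4 1/1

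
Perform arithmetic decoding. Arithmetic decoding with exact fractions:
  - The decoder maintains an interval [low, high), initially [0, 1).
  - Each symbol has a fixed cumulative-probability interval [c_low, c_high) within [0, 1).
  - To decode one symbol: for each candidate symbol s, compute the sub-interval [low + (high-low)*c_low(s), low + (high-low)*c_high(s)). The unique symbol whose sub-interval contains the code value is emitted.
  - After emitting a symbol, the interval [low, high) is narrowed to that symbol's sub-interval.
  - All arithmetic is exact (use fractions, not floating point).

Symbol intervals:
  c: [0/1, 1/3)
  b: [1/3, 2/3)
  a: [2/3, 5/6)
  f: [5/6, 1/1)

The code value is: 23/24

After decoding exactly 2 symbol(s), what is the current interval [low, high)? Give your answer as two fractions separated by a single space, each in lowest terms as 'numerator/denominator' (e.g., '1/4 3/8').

Step 1: interval [0/1, 1/1), width = 1/1 - 0/1 = 1/1
  'c': [0/1 + 1/1*0/1, 0/1 + 1/1*1/3) = [0/1, 1/3)
  'b': [0/1 + 1/1*1/3, 0/1 + 1/1*2/3) = [1/3, 2/3)
  'a': [0/1 + 1/1*2/3, 0/1 + 1/1*5/6) = [2/3, 5/6)
  'f': [0/1 + 1/1*5/6, 0/1 + 1/1*1/1) = [5/6, 1/1) <- contains code 23/24
  emit 'f', narrow to [5/6, 1/1)
Step 2: interval [5/6, 1/1), width = 1/1 - 5/6 = 1/6
  'c': [5/6 + 1/6*0/1, 5/6 + 1/6*1/3) = [5/6, 8/9)
  'b': [5/6 + 1/6*1/3, 5/6 + 1/6*2/3) = [8/9, 17/18)
  'a': [5/6 + 1/6*2/3, 5/6 + 1/6*5/6) = [17/18, 35/36) <- contains code 23/24
  'f': [5/6 + 1/6*5/6, 5/6 + 1/6*1/1) = [35/36, 1/1)
  emit 'a', narrow to [17/18, 35/36)

Answer: 17/18 35/36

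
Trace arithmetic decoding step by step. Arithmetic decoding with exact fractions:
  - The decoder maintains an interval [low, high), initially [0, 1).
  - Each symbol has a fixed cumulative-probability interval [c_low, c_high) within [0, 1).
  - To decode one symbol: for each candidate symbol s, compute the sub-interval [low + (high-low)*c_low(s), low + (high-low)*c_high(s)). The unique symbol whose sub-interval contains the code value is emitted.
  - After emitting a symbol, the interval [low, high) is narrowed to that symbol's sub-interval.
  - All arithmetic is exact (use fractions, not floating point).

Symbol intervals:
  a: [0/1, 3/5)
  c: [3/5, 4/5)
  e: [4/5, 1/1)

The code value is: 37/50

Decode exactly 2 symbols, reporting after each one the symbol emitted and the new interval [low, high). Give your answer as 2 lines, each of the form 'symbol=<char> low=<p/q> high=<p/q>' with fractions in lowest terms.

Step 1: interval [0/1, 1/1), width = 1/1 - 0/1 = 1/1
  'a': [0/1 + 1/1*0/1, 0/1 + 1/1*3/5) = [0/1, 3/5)
  'c': [0/1 + 1/1*3/5, 0/1 + 1/1*4/5) = [3/5, 4/5) <- contains code 37/50
  'e': [0/1 + 1/1*4/5, 0/1 + 1/1*1/1) = [4/5, 1/1)
  emit 'c', narrow to [3/5, 4/5)
Step 2: interval [3/5, 4/5), width = 4/5 - 3/5 = 1/5
  'a': [3/5 + 1/5*0/1, 3/5 + 1/5*3/5) = [3/5, 18/25)
  'c': [3/5 + 1/5*3/5, 3/5 + 1/5*4/5) = [18/25, 19/25) <- contains code 37/50
  'e': [3/5 + 1/5*4/5, 3/5 + 1/5*1/1) = [19/25, 4/5)
  emit 'c', narrow to [18/25, 19/25)

Answer: symbol=c low=3/5 high=4/5
symbol=c low=18/25 high=19/25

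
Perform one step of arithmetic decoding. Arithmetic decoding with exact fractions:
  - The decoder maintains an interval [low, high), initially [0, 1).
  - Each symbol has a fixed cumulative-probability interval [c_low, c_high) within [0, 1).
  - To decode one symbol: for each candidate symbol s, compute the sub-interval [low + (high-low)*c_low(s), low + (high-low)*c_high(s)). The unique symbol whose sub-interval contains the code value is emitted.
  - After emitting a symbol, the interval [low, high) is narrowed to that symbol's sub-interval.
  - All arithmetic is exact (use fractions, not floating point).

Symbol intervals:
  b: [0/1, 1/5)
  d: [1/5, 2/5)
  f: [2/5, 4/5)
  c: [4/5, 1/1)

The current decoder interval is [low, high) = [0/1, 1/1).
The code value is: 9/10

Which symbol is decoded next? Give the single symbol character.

Answer: c

Derivation:
Interval width = high − low = 1/1 − 0/1 = 1/1
Scaled code = (code − low) / width = (9/10 − 0/1) / 1/1 = 9/10
  b: [0/1, 1/5) 
  d: [1/5, 2/5) 
  f: [2/5, 4/5) 
  c: [4/5, 1/1) ← scaled code falls here ✓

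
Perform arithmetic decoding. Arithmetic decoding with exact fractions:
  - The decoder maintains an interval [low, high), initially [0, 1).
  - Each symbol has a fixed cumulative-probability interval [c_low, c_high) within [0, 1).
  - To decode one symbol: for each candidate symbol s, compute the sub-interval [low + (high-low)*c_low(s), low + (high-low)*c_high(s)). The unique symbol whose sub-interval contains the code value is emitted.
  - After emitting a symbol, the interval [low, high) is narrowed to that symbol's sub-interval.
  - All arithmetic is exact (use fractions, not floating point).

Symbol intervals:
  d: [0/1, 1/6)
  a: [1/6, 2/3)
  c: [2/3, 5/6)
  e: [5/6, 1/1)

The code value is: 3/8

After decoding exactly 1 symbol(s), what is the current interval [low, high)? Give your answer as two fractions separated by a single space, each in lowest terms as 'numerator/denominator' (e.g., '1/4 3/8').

Step 1: interval [0/1, 1/1), width = 1/1 - 0/1 = 1/1
  'd': [0/1 + 1/1*0/1, 0/1 + 1/1*1/6) = [0/1, 1/6)
  'a': [0/1 + 1/1*1/6, 0/1 + 1/1*2/3) = [1/6, 2/3) <- contains code 3/8
  'c': [0/1 + 1/1*2/3, 0/1 + 1/1*5/6) = [2/3, 5/6)
  'e': [0/1 + 1/1*5/6, 0/1 + 1/1*1/1) = [5/6, 1/1)
  emit 'a', narrow to [1/6, 2/3)

Answer: 1/6 2/3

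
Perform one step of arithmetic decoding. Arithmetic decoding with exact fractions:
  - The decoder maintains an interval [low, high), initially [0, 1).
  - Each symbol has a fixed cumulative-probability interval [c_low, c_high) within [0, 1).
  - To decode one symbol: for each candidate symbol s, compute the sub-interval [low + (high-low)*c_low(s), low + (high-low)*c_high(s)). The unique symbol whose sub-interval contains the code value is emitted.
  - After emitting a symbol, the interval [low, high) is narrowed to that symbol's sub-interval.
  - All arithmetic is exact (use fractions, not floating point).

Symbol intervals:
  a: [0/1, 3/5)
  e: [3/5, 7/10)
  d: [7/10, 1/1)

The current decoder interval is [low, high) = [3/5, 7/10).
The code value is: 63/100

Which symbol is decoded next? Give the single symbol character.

Answer: a

Derivation:
Interval width = high − low = 7/10 − 3/5 = 1/10
Scaled code = (code − low) / width = (63/100 − 3/5) / 1/10 = 3/10
  a: [0/1, 3/5) ← scaled code falls here ✓
  e: [3/5, 7/10) 
  d: [7/10, 1/1) 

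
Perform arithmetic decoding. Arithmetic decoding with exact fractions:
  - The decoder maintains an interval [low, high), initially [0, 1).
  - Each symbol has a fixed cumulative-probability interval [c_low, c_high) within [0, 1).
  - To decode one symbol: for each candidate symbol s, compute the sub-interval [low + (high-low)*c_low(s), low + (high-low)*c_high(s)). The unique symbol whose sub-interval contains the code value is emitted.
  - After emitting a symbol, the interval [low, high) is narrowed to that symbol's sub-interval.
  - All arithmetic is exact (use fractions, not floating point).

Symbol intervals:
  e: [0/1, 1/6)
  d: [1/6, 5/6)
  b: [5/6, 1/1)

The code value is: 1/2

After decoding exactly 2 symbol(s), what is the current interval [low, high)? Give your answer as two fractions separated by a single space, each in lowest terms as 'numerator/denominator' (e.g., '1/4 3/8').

Answer: 5/18 13/18

Derivation:
Step 1: interval [0/1, 1/1), width = 1/1 - 0/1 = 1/1
  'e': [0/1 + 1/1*0/1, 0/1 + 1/1*1/6) = [0/1, 1/6)
  'd': [0/1 + 1/1*1/6, 0/1 + 1/1*5/6) = [1/6, 5/6) <- contains code 1/2
  'b': [0/1 + 1/1*5/6, 0/1 + 1/1*1/1) = [5/6, 1/1)
  emit 'd', narrow to [1/6, 5/6)
Step 2: interval [1/6, 5/6), width = 5/6 - 1/6 = 2/3
  'e': [1/6 + 2/3*0/1, 1/6 + 2/3*1/6) = [1/6, 5/18)
  'd': [1/6 + 2/3*1/6, 1/6 + 2/3*5/6) = [5/18, 13/18) <- contains code 1/2
  'b': [1/6 + 2/3*5/6, 1/6 + 2/3*1/1) = [13/18, 5/6)
  emit 'd', narrow to [5/18, 13/18)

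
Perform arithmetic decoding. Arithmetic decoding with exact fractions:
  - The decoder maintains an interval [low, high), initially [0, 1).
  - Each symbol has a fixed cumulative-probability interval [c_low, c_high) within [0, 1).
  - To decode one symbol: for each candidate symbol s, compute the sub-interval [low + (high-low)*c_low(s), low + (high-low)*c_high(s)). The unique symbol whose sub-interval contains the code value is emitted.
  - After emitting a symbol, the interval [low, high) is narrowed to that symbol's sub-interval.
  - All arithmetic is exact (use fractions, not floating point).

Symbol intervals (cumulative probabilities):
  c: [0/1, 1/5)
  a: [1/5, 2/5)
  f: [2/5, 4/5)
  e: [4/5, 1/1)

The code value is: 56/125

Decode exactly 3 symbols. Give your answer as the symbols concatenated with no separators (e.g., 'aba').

Step 1: interval [0/1, 1/1), width = 1/1 - 0/1 = 1/1
  'c': [0/1 + 1/1*0/1, 0/1 + 1/1*1/5) = [0/1, 1/5)
  'a': [0/1 + 1/1*1/5, 0/1 + 1/1*2/5) = [1/5, 2/5)
  'f': [0/1 + 1/1*2/5, 0/1 + 1/1*4/5) = [2/5, 4/5) <- contains code 56/125
  'e': [0/1 + 1/1*4/5, 0/1 + 1/1*1/1) = [4/5, 1/1)
  emit 'f', narrow to [2/5, 4/5)
Step 2: interval [2/5, 4/5), width = 4/5 - 2/5 = 2/5
  'c': [2/5 + 2/5*0/1, 2/5 + 2/5*1/5) = [2/5, 12/25) <- contains code 56/125
  'a': [2/5 + 2/5*1/5, 2/5 + 2/5*2/5) = [12/25, 14/25)
  'f': [2/5 + 2/5*2/5, 2/5 + 2/5*4/5) = [14/25, 18/25)
  'e': [2/5 + 2/5*4/5, 2/5 + 2/5*1/1) = [18/25, 4/5)
  emit 'c', narrow to [2/5, 12/25)
Step 3: interval [2/5, 12/25), width = 12/25 - 2/5 = 2/25
  'c': [2/5 + 2/25*0/1, 2/5 + 2/25*1/5) = [2/5, 52/125)
  'a': [2/5 + 2/25*1/5, 2/5 + 2/25*2/5) = [52/125, 54/125)
  'f': [2/5 + 2/25*2/5, 2/5 + 2/25*4/5) = [54/125, 58/125) <- contains code 56/125
  'e': [2/5 + 2/25*4/5, 2/5 + 2/25*1/1) = [58/125, 12/25)
  emit 'f', narrow to [54/125, 58/125)

Answer: fcf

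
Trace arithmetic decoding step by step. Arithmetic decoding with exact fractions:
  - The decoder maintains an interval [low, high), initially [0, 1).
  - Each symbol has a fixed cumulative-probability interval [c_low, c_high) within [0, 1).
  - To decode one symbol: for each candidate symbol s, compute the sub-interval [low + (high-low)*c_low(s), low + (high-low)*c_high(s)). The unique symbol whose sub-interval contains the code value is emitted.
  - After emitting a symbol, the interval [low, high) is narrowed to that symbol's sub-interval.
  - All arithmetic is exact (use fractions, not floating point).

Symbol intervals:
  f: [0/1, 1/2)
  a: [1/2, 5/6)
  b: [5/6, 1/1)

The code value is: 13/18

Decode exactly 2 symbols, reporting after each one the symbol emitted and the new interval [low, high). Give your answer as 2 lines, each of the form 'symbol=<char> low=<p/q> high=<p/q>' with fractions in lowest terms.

Step 1: interval [0/1, 1/1), width = 1/1 - 0/1 = 1/1
  'f': [0/1 + 1/1*0/1, 0/1 + 1/1*1/2) = [0/1, 1/2)
  'a': [0/1 + 1/1*1/2, 0/1 + 1/1*5/6) = [1/2, 5/6) <- contains code 13/18
  'b': [0/1 + 1/1*5/6, 0/1 + 1/1*1/1) = [5/6, 1/1)
  emit 'a', narrow to [1/2, 5/6)
Step 2: interval [1/2, 5/6), width = 5/6 - 1/2 = 1/3
  'f': [1/2 + 1/3*0/1, 1/2 + 1/3*1/2) = [1/2, 2/3)
  'a': [1/2 + 1/3*1/2, 1/2 + 1/3*5/6) = [2/3, 7/9) <- contains code 13/18
  'b': [1/2 + 1/3*5/6, 1/2 + 1/3*1/1) = [7/9, 5/6)
  emit 'a', narrow to [2/3, 7/9)

Answer: symbol=a low=1/2 high=5/6
symbol=a low=2/3 high=7/9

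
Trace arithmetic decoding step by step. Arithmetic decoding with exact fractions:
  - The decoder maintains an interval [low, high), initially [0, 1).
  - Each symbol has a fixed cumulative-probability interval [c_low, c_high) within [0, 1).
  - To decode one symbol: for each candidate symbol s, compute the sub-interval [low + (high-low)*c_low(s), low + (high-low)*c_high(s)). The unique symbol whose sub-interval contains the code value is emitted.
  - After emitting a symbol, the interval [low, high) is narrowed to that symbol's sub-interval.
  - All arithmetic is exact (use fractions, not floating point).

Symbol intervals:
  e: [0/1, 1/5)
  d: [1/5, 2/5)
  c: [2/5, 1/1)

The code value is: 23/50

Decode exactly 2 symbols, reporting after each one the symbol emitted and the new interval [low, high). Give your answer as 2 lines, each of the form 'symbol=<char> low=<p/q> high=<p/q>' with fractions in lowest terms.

Answer: symbol=c low=2/5 high=1/1
symbol=e low=2/5 high=13/25

Derivation:
Step 1: interval [0/1, 1/1), width = 1/1 - 0/1 = 1/1
  'e': [0/1 + 1/1*0/1, 0/1 + 1/1*1/5) = [0/1, 1/5)
  'd': [0/1 + 1/1*1/5, 0/1 + 1/1*2/5) = [1/5, 2/5)
  'c': [0/1 + 1/1*2/5, 0/1 + 1/1*1/1) = [2/5, 1/1) <- contains code 23/50
  emit 'c', narrow to [2/5, 1/1)
Step 2: interval [2/5, 1/1), width = 1/1 - 2/5 = 3/5
  'e': [2/5 + 3/5*0/1, 2/5 + 3/5*1/5) = [2/5, 13/25) <- contains code 23/50
  'd': [2/5 + 3/5*1/5, 2/5 + 3/5*2/5) = [13/25, 16/25)
  'c': [2/5 + 3/5*2/5, 2/5 + 3/5*1/1) = [16/25, 1/1)
  emit 'e', narrow to [2/5, 13/25)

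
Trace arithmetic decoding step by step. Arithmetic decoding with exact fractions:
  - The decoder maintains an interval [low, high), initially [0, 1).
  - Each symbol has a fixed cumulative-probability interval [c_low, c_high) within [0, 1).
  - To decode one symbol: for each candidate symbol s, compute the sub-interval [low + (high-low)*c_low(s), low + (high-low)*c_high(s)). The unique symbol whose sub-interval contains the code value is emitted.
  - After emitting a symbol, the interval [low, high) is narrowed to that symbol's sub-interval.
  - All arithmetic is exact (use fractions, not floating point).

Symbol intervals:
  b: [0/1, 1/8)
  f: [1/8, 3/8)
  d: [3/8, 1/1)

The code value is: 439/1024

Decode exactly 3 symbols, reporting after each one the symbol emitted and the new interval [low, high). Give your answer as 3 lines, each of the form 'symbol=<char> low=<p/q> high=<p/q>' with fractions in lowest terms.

Step 1: interval [0/1, 1/1), width = 1/1 - 0/1 = 1/1
  'b': [0/1 + 1/1*0/1, 0/1 + 1/1*1/8) = [0/1, 1/8)
  'f': [0/1 + 1/1*1/8, 0/1 + 1/1*3/8) = [1/8, 3/8)
  'd': [0/1 + 1/1*3/8, 0/1 + 1/1*1/1) = [3/8, 1/1) <- contains code 439/1024
  emit 'd', narrow to [3/8, 1/1)
Step 2: interval [3/8, 1/1), width = 1/1 - 3/8 = 5/8
  'b': [3/8 + 5/8*0/1, 3/8 + 5/8*1/8) = [3/8, 29/64) <- contains code 439/1024
  'f': [3/8 + 5/8*1/8, 3/8 + 5/8*3/8) = [29/64, 39/64)
  'd': [3/8 + 5/8*3/8, 3/8 + 5/8*1/1) = [39/64, 1/1)
  emit 'b', narrow to [3/8, 29/64)
Step 3: interval [3/8, 29/64), width = 29/64 - 3/8 = 5/64
  'b': [3/8 + 5/64*0/1, 3/8 + 5/64*1/8) = [3/8, 197/512)
  'f': [3/8 + 5/64*1/8, 3/8 + 5/64*3/8) = [197/512, 207/512)
  'd': [3/8 + 5/64*3/8, 3/8 + 5/64*1/1) = [207/512, 29/64) <- contains code 439/1024
  emit 'd', narrow to [207/512, 29/64)

Answer: symbol=d low=3/8 high=1/1
symbol=b low=3/8 high=29/64
symbol=d low=207/512 high=29/64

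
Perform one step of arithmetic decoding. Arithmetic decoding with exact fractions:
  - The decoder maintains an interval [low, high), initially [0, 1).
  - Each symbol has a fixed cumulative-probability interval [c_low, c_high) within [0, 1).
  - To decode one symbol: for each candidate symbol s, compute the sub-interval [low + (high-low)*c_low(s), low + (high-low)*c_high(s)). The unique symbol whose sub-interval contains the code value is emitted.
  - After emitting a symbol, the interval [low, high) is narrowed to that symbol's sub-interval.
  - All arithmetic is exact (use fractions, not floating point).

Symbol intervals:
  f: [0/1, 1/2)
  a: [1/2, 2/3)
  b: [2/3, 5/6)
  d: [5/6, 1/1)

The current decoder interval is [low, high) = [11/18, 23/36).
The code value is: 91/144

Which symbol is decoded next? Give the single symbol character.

Interval width = high − low = 23/36 − 11/18 = 1/36
Scaled code = (code − low) / width = (91/144 − 11/18) / 1/36 = 3/4
  f: [0/1, 1/2) 
  a: [1/2, 2/3) 
  b: [2/3, 5/6) ← scaled code falls here ✓
  d: [5/6, 1/1) 

Answer: b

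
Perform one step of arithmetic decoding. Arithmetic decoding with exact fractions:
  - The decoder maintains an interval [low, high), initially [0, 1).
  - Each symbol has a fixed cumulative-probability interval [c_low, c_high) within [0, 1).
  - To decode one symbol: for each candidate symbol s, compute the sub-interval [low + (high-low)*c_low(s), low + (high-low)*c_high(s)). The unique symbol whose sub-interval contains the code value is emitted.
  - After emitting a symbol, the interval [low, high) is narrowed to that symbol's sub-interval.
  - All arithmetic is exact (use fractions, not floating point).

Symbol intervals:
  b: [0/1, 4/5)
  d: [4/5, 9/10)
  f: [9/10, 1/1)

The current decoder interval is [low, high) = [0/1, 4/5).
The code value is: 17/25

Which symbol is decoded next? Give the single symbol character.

Answer: d

Derivation:
Interval width = high − low = 4/5 − 0/1 = 4/5
Scaled code = (code − low) / width = (17/25 − 0/1) / 4/5 = 17/20
  b: [0/1, 4/5) 
  d: [4/5, 9/10) ← scaled code falls here ✓
  f: [9/10, 1/1) 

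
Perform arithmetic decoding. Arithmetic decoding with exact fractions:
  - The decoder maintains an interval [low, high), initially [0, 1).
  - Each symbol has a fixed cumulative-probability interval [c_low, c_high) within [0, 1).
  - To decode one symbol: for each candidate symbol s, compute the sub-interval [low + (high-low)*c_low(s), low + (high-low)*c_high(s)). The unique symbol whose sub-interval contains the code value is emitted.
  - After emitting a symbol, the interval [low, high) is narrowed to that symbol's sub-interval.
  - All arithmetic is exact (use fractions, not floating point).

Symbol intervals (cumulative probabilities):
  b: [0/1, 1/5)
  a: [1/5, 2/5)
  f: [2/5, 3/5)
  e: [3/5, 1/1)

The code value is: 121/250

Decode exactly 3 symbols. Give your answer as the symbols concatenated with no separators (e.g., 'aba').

Answer: ffb

Derivation:
Step 1: interval [0/1, 1/1), width = 1/1 - 0/1 = 1/1
  'b': [0/1 + 1/1*0/1, 0/1 + 1/1*1/5) = [0/1, 1/5)
  'a': [0/1 + 1/1*1/5, 0/1 + 1/1*2/5) = [1/5, 2/5)
  'f': [0/1 + 1/1*2/5, 0/1 + 1/1*3/5) = [2/5, 3/5) <- contains code 121/250
  'e': [0/1 + 1/1*3/5, 0/1 + 1/1*1/1) = [3/5, 1/1)
  emit 'f', narrow to [2/5, 3/5)
Step 2: interval [2/5, 3/5), width = 3/5 - 2/5 = 1/5
  'b': [2/5 + 1/5*0/1, 2/5 + 1/5*1/5) = [2/5, 11/25)
  'a': [2/5 + 1/5*1/5, 2/5 + 1/5*2/5) = [11/25, 12/25)
  'f': [2/5 + 1/5*2/5, 2/5 + 1/5*3/5) = [12/25, 13/25) <- contains code 121/250
  'e': [2/5 + 1/5*3/5, 2/5 + 1/5*1/1) = [13/25, 3/5)
  emit 'f', narrow to [12/25, 13/25)
Step 3: interval [12/25, 13/25), width = 13/25 - 12/25 = 1/25
  'b': [12/25 + 1/25*0/1, 12/25 + 1/25*1/5) = [12/25, 61/125) <- contains code 121/250
  'a': [12/25 + 1/25*1/5, 12/25 + 1/25*2/5) = [61/125, 62/125)
  'f': [12/25 + 1/25*2/5, 12/25 + 1/25*3/5) = [62/125, 63/125)
  'e': [12/25 + 1/25*3/5, 12/25 + 1/25*1/1) = [63/125, 13/25)
  emit 'b', narrow to [12/25, 61/125)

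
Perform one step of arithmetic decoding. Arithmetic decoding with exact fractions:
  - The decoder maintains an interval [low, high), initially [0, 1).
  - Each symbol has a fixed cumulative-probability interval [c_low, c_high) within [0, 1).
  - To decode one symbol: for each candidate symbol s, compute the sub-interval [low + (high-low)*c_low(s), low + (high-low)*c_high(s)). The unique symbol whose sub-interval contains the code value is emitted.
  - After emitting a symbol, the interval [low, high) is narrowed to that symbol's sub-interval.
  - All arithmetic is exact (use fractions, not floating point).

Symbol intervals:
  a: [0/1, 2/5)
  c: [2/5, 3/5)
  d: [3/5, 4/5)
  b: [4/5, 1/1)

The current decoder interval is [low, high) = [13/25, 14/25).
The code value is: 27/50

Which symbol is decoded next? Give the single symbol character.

Answer: c

Derivation:
Interval width = high − low = 14/25 − 13/25 = 1/25
Scaled code = (code − low) / width = (27/50 − 13/25) / 1/25 = 1/2
  a: [0/1, 2/5) 
  c: [2/5, 3/5) ← scaled code falls here ✓
  d: [3/5, 4/5) 
  b: [4/5, 1/1) 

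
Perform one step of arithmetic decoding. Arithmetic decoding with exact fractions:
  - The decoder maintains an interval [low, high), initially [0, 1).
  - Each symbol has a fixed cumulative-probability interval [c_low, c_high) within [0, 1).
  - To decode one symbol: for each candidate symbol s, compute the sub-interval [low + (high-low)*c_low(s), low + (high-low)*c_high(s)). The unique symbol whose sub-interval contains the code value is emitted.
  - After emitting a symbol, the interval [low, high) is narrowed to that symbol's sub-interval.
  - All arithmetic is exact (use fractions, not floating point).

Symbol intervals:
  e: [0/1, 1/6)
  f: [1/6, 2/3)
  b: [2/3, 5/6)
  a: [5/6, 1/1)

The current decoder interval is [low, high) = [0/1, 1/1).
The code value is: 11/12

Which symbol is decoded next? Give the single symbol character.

Interval width = high − low = 1/1 − 0/1 = 1/1
Scaled code = (code − low) / width = (11/12 − 0/1) / 1/1 = 11/12
  e: [0/1, 1/6) 
  f: [1/6, 2/3) 
  b: [2/3, 5/6) 
  a: [5/6, 1/1) ← scaled code falls here ✓

Answer: a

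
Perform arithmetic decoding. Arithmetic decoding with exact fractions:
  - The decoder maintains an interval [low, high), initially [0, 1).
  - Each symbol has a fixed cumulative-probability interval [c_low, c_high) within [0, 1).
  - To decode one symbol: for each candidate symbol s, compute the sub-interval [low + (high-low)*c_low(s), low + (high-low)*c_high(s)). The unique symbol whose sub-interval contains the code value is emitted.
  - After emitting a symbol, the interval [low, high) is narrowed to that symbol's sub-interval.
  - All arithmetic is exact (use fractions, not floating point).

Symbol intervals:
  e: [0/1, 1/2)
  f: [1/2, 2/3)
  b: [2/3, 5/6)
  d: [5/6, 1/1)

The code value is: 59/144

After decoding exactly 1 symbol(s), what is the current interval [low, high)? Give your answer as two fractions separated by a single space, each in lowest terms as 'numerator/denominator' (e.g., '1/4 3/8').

Answer: 0/1 1/2

Derivation:
Step 1: interval [0/1, 1/1), width = 1/1 - 0/1 = 1/1
  'e': [0/1 + 1/1*0/1, 0/1 + 1/1*1/2) = [0/1, 1/2) <- contains code 59/144
  'f': [0/1 + 1/1*1/2, 0/1 + 1/1*2/3) = [1/2, 2/3)
  'b': [0/1 + 1/1*2/3, 0/1 + 1/1*5/6) = [2/3, 5/6)
  'd': [0/1 + 1/1*5/6, 0/1 + 1/1*1/1) = [5/6, 1/1)
  emit 'e', narrow to [0/1, 1/2)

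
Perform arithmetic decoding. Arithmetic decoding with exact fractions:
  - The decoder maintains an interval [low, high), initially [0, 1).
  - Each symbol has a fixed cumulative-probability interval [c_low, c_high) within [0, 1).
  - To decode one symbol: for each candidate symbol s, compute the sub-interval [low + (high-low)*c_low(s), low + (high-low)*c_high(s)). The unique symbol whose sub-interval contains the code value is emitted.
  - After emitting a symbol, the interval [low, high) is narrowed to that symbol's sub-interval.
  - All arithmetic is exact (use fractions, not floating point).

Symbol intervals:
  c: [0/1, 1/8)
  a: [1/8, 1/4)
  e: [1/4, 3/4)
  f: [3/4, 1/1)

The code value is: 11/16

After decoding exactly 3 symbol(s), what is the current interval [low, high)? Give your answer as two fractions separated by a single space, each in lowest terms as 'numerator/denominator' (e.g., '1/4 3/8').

Step 1: interval [0/1, 1/1), width = 1/1 - 0/1 = 1/1
  'c': [0/1 + 1/1*0/1, 0/1 + 1/1*1/8) = [0/1, 1/8)
  'a': [0/1 + 1/1*1/8, 0/1 + 1/1*1/4) = [1/8, 1/4)
  'e': [0/1 + 1/1*1/4, 0/1 + 1/1*3/4) = [1/4, 3/4) <- contains code 11/16
  'f': [0/1 + 1/1*3/4, 0/1 + 1/1*1/1) = [3/4, 1/1)
  emit 'e', narrow to [1/4, 3/4)
Step 2: interval [1/4, 3/4), width = 3/4 - 1/4 = 1/2
  'c': [1/4 + 1/2*0/1, 1/4 + 1/2*1/8) = [1/4, 5/16)
  'a': [1/4 + 1/2*1/8, 1/4 + 1/2*1/4) = [5/16, 3/8)
  'e': [1/4 + 1/2*1/4, 1/4 + 1/2*3/4) = [3/8, 5/8)
  'f': [1/4 + 1/2*3/4, 1/4 + 1/2*1/1) = [5/8, 3/4) <- contains code 11/16
  emit 'f', narrow to [5/8, 3/4)
Step 3: interval [5/8, 3/4), width = 3/4 - 5/8 = 1/8
  'c': [5/8 + 1/8*0/1, 5/8 + 1/8*1/8) = [5/8, 41/64)
  'a': [5/8 + 1/8*1/8, 5/8 + 1/8*1/4) = [41/64, 21/32)
  'e': [5/8 + 1/8*1/4, 5/8 + 1/8*3/4) = [21/32, 23/32) <- contains code 11/16
  'f': [5/8 + 1/8*3/4, 5/8 + 1/8*1/1) = [23/32, 3/4)
  emit 'e', narrow to [21/32, 23/32)

Answer: 21/32 23/32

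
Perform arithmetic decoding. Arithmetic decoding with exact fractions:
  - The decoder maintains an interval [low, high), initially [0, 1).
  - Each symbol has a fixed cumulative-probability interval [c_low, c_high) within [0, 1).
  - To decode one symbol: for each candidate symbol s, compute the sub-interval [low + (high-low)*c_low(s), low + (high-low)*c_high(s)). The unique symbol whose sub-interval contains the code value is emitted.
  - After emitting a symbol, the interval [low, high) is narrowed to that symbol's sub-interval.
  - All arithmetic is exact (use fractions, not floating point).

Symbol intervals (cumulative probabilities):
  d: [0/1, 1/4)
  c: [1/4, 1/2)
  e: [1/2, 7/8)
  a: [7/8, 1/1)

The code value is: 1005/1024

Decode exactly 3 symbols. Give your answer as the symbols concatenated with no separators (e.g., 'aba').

Step 1: interval [0/1, 1/1), width = 1/1 - 0/1 = 1/1
  'd': [0/1 + 1/1*0/1, 0/1 + 1/1*1/4) = [0/1, 1/4)
  'c': [0/1 + 1/1*1/4, 0/1 + 1/1*1/2) = [1/4, 1/2)
  'e': [0/1 + 1/1*1/2, 0/1 + 1/1*7/8) = [1/2, 7/8)
  'a': [0/1 + 1/1*7/8, 0/1 + 1/1*1/1) = [7/8, 1/1) <- contains code 1005/1024
  emit 'a', narrow to [7/8, 1/1)
Step 2: interval [7/8, 1/1), width = 1/1 - 7/8 = 1/8
  'd': [7/8 + 1/8*0/1, 7/8 + 1/8*1/4) = [7/8, 29/32)
  'c': [7/8 + 1/8*1/4, 7/8 + 1/8*1/2) = [29/32, 15/16)
  'e': [7/8 + 1/8*1/2, 7/8 + 1/8*7/8) = [15/16, 63/64) <- contains code 1005/1024
  'a': [7/8 + 1/8*7/8, 7/8 + 1/8*1/1) = [63/64, 1/1)
  emit 'e', narrow to [15/16, 63/64)
Step 3: interval [15/16, 63/64), width = 63/64 - 15/16 = 3/64
  'd': [15/16 + 3/64*0/1, 15/16 + 3/64*1/4) = [15/16, 243/256)
  'c': [15/16 + 3/64*1/4, 15/16 + 3/64*1/2) = [243/256, 123/128)
  'e': [15/16 + 3/64*1/2, 15/16 + 3/64*7/8) = [123/128, 501/512)
  'a': [15/16 + 3/64*7/8, 15/16 + 3/64*1/1) = [501/512, 63/64) <- contains code 1005/1024
  emit 'a', narrow to [501/512, 63/64)

Answer: aea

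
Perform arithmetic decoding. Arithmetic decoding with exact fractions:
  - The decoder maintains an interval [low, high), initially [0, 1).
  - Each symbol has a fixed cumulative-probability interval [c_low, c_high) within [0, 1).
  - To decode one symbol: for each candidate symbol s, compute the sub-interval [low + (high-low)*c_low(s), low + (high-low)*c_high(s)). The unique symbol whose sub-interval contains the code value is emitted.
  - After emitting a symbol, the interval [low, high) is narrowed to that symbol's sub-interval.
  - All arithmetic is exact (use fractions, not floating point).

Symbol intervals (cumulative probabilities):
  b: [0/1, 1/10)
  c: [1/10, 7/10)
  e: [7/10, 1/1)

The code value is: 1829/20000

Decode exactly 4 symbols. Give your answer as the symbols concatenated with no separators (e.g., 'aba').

Step 1: interval [0/1, 1/1), width = 1/1 - 0/1 = 1/1
  'b': [0/1 + 1/1*0/1, 0/1 + 1/1*1/10) = [0/1, 1/10) <- contains code 1829/20000
  'c': [0/1 + 1/1*1/10, 0/1 + 1/1*7/10) = [1/10, 7/10)
  'e': [0/1 + 1/1*7/10, 0/1 + 1/1*1/1) = [7/10, 1/1)
  emit 'b', narrow to [0/1, 1/10)
Step 2: interval [0/1, 1/10), width = 1/10 - 0/1 = 1/10
  'b': [0/1 + 1/10*0/1, 0/1 + 1/10*1/10) = [0/1, 1/100)
  'c': [0/1 + 1/10*1/10, 0/1 + 1/10*7/10) = [1/100, 7/100)
  'e': [0/1 + 1/10*7/10, 0/1 + 1/10*1/1) = [7/100, 1/10) <- contains code 1829/20000
  emit 'e', narrow to [7/100, 1/10)
Step 3: interval [7/100, 1/10), width = 1/10 - 7/100 = 3/100
  'b': [7/100 + 3/100*0/1, 7/100 + 3/100*1/10) = [7/100, 73/1000)
  'c': [7/100 + 3/100*1/10, 7/100 + 3/100*7/10) = [73/1000, 91/1000)
  'e': [7/100 + 3/100*7/10, 7/100 + 3/100*1/1) = [91/1000, 1/10) <- contains code 1829/20000
  emit 'e', narrow to [91/1000, 1/10)
Step 4: interval [91/1000, 1/10), width = 1/10 - 91/1000 = 9/1000
  'b': [91/1000 + 9/1000*0/1, 91/1000 + 9/1000*1/10) = [91/1000, 919/10000) <- contains code 1829/20000
  'c': [91/1000 + 9/1000*1/10, 91/1000 + 9/1000*7/10) = [919/10000, 973/10000)
  'e': [91/1000 + 9/1000*7/10, 91/1000 + 9/1000*1/1) = [973/10000, 1/10)
  emit 'b', narrow to [91/1000, 919/10000)

Answer: beeb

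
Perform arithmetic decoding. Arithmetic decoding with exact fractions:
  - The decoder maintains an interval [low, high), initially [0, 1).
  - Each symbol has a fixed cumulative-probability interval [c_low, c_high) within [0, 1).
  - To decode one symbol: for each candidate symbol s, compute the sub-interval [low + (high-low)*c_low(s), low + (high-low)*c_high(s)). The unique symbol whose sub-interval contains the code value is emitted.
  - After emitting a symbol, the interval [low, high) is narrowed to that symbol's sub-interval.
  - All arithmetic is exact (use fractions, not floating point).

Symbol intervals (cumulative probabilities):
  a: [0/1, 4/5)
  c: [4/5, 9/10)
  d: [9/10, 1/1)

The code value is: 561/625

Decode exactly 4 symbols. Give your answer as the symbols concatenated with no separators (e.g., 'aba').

Step 1: interval [0/1, 1/1), width = 1/1 - 0/1 = 1/1
  'a': [0/1 + 1/1*0/1, 0/1 + 1/1*4/5) = [0/1, 4/5)
  'c': [0/1 + 1/1*4/5, 0/1 + 1/1*9/10) = [4/5, 9/10) <- contains code 561/625
  'd': [0/1 + 1/1*9/10, 0/1 + 1/1*1/1) = [9/10, 1/1)
  emit 'c', narrow to [4/5, 9/10)
Step 2: interval [4/5, 9/10), width = 9/10 - 4/5 = 1/10
  'a': [4/5 + 1/10*0/1, 4/5 + 1/10*4/5) = [4/5, 22/25)
  'c': [4/5 + 1/10*4/5, 4/5 + 1/10*9/10) = [22/25, 89/100)
  'd': [4/5 + 1/10*9/10, 4/5 + 1/10*1/1) = [89/100, 9/10) <- contains code 561/625
  emit 'd', narrow to [89/100, 9/10)
Step 3: interval [89/100, 9/10), width = 9/10 - 89/100 = 1/100
  'a': [89/100 + 1/100*0/1, 89/100 + 1/100*4/5) = [89/100, 449/500) <- contains code 561/625
  'c': [89/100 + 1/100*4/5, 89/100 + 1/100*9/10) = [449/500, 899/1000)
  'd': [89/100 + 1/100*9/10, 89/100 + 1/100*1/1) = [899/1000, 9/10)
  emit 'a', narrow to [89/100, 449/500)
Step 4: interval [89/100, 449/500), width = 449/500 - 89/100 = 1/125
  'a': [89/100 + 1/125*0/1, 89/100 + 1/125*4/5) = [89/100, 2241/2500)
  'c': [89/100 + 1/125*4/5, 89/100 + 1/125*9/10) = [2241/2500, 2243/2500)
  'd': [89/100 + 1/125*9/10, 89/100 + 1/125*1/1) = [2243/2500, 449/500) <- contains code 561/625
  emit 'd', narrow to [2243/2500, 449/500)

Answer: cdad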